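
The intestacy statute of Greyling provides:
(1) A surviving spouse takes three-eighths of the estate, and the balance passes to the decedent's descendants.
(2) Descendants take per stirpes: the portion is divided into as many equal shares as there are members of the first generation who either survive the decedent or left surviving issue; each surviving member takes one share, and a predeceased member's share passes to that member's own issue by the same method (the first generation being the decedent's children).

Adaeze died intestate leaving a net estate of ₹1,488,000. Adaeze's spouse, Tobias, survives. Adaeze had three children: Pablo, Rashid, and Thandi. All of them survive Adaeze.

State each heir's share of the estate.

Tobias: ₹558,000; Pablo: ₹310,000; Rashid: ₹310,000; Thandi: ₹310,000

Tobias takes three-eighths of ₹1,488,000 = ₹558,000. The remaining ₹930,000 passes to the descendants.
The descendants' portion (₹930,000) is divided into 3 shares of ₹310,000: Pablo, Rashid, and Thandi each take ₹310,000.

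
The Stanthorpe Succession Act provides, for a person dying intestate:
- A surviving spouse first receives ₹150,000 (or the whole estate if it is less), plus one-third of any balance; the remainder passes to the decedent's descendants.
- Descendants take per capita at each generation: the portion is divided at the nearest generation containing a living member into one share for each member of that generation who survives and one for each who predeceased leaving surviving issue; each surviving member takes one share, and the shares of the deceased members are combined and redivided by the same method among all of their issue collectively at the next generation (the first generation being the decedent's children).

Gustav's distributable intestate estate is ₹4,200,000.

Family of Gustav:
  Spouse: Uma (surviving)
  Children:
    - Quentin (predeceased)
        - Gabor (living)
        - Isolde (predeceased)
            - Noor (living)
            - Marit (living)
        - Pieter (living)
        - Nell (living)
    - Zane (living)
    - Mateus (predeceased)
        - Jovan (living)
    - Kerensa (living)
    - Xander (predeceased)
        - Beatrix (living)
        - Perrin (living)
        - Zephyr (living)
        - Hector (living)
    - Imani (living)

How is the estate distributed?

Uma: ₹1,500,000; Gabor: ₹150,000; Noor: ₹75,000; Marit: ₹75,000; Pieter: ₹150,000; Nell: ₹150,000; Zane: ₹450,000; Jovan: ₹150,000; Kerensa: ₹450,000; Beatrix: ₹150,000; Perrin: ₹150,000; Zephyr: ₹150,000; Hector: ₹150,000; Imani: ₹450,000

Uma first takes ₹150,000, leaving a balance of ₹4,050,000. Uma then takes one-third of the balance (₹1,350,000), for a total of ₹1,500,000. The remaining ₹2,700,000 passes to the descendants.
The descendants' portion (₹2,700,000) is divided at the children's generation into 6 shares of ₹450,000. Zane, Kerensa, and Imani each take ₹450,000. The 3 shares of the deceased (Quentin, Mateus, and Xander) are combined into a pool of ₹1,350,000.
That pool (₹1,350,000) is divided at the grandchildren's generation into 9 shares of ₹150,000. Gabor, Pieter, Nell, Jovan, Beatrix, Perrin, Zephyr, and Hector each take ₹150,000. The remaining share for the deceased Isolde (₹150,000) is carried to the next generation.
That pool (₹150,000) is divided at the great-grandchildren's generation equally among Noor and Marit: ₹75,000 each.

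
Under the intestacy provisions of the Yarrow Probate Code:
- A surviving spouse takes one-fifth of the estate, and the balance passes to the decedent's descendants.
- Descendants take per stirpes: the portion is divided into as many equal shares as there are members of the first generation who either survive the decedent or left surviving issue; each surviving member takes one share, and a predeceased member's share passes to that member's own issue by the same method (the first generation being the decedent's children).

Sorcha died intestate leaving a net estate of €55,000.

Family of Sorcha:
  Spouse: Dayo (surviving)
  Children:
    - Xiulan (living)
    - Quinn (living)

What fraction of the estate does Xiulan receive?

Dayo takes one-fifth of €55,000 = €11,000. The remaining €44,000 passes to the descendants.
The descendants' portion (€44,000) is divided into 2 shares of €22,000: Xiulan and Quinn each take €22,000.

Xiulan receives 2/5 of the estate.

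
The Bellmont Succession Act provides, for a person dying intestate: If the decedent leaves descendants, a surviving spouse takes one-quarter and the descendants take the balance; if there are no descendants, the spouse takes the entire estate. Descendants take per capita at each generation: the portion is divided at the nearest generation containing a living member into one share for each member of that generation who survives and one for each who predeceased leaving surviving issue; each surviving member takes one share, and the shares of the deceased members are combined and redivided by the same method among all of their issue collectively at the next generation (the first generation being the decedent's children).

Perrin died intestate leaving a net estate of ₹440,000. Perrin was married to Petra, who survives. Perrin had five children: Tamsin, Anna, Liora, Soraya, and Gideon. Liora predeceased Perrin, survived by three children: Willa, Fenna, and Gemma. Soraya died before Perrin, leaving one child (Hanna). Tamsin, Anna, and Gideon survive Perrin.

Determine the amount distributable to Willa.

Willa receives ₹33,000.

Petra takes one-quarter of ₹440,000 = ₹110,000. The remaining ₹330,000 passes to the descendants.
The descendants' portion (₹330,000) is divided at the children's generation into 5 shares of ₹66,000. Tamsin, Anna, and Gideon each take ₹66,000. The 2 shares of the deceased (Liora and Soraya) are combined into a pool of ₹132,000.
That pool (₹132,000) is divided at the grandchildren's generation equally among Willa, Fenna, Gemma, and Hanna: ₹33,000 each.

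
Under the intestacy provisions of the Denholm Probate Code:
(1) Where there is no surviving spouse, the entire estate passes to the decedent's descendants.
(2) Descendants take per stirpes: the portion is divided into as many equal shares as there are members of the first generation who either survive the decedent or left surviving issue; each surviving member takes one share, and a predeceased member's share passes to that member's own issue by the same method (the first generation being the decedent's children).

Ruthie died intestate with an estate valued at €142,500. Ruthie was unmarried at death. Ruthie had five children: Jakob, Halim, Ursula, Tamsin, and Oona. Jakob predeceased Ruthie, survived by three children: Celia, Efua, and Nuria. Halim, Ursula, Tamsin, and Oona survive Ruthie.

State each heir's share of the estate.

The entire €142,500 passes to the descendants.
That amount (€142,500) is divided into 5 shares of €28,500: Halim, Ursula, Tamsin, and Oona each take €28,500; Jakob's €28,500 share passes to Jakob's issue.
Jakob's share (€28,500) is divided into 3 shares of €9,500: Celia, Efua, and Nuria each take €9,500.

Celia: €9,500; Efua: €9,500; Nuria: €9,500; Halim: €28,500; Ursula: €28,500; Tamsin: €28,500; Oona: €28,500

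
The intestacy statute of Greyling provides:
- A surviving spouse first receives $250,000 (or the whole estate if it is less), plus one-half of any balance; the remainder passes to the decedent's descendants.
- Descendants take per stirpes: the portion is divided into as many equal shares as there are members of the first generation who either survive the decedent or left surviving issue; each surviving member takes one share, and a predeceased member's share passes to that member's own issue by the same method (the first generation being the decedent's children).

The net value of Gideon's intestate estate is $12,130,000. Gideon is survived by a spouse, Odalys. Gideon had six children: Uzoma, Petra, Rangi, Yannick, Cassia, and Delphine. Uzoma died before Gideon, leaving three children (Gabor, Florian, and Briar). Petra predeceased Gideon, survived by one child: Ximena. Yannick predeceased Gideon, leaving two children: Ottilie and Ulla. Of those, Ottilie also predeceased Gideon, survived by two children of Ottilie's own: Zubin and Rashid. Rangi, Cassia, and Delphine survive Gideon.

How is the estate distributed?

Odalys first takes $250,000, leaving a balance of $11,880,000. Odalys then takes one-half of the balance ($5,940,000), for a total of $6,190,000. The remaining $5,940,000 passes to the descendants.
The descendants' portion ($5,940,000) is divided into 6 shares of $990,000: Rangi, Cassia, and Delphine each take $990,000; Uzoma's $990,000 share passes to Uzoma's issue; Petra's $990,000 share passes to Petra's issue; Yannick's $990,000 share passes to Yannick's issue.
Uzoma's share ($990,000) is divided into 3 shares of $330,000: Gabor, Florian, and Briar each take $330,000.
Petra's share ($990,000) passes entirely to Ximena.
Yannick's share ($990,000) is divided into 2 shares of $495,000: Ulla takes $495,000; Ottilie's $495,000 share passes to Ottilie's issue.
Ottilie's share ($495,000) is divided into 2 shares of $247,500: Zubin and Rashid each take $247,500.

Odalys: $6,190,000; Gabor: $330,000; Florian: $330,000; Briar: $330,000; Ximena: $990,000; Rangi: $990,000; Zubin: $247,500; Rashid: $247,500; Ulla: $495,000; Cassia: $990,000; Delphine: $990,000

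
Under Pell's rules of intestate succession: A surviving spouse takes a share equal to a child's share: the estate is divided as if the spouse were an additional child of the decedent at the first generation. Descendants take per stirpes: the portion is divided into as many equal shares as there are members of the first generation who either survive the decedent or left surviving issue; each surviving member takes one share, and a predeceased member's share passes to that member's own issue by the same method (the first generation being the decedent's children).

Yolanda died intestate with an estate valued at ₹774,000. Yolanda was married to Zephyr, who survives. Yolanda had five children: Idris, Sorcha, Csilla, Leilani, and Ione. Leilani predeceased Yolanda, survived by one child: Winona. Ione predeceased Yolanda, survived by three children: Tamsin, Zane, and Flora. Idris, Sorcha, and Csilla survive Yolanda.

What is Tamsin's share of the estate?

Tamsin receives ₹43,000.

The spouse counts as an additional share at the children's level, so there are 6 primary shares of ₹129,000. Zephyr takes one such share (₹129,000).
The children's combined portion (₹645,000) is divided into 5 shares of ₹129,000: Idris, Sorcha, and Csilla each take ₹129,000; Leilani's ₹129,000 share passes to Leilani's issue; Ione's ₹129,000 share passes to Ione's issue.
Leilani's share (₹129,000) passes entirely to Winona.
Ione's share (₹129,000) is divided into 3 shares of ₹43,000: Tamsin, Zane, and Flora each take ₹43,000.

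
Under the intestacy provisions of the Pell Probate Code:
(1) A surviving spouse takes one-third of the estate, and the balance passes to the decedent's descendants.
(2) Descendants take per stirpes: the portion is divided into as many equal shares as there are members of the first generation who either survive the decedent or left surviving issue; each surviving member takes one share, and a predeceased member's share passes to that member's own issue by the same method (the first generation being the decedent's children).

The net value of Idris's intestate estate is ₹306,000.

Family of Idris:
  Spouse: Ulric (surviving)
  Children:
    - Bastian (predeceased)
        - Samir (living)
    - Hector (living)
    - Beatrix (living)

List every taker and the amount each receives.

Ulric: ₹102,000; Samir: ₹68,000; Hector: ₹68,000; Beatrix: ₹68,000

Ulric takes one-third of ₹306,000 = ₹102,000. The remaining ₹204,000 passes to the descendants.
The descendants' portion (₹204,000) is divided into 3 shares of ₹68,000: Hector and Beatrix each take ₹68,000; Bastian's ₹68,000 share passes to Bastian's issue.
Bastian's share (₹68,000) passes entirely to Samir.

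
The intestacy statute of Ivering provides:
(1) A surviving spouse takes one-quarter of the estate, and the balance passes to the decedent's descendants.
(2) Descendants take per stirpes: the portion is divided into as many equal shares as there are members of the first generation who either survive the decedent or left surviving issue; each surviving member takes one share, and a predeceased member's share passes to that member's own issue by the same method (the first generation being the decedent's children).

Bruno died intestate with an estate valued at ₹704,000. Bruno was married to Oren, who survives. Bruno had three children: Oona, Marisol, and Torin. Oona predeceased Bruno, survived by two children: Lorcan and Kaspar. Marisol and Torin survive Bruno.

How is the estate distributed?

Oren takes one-quarter of ₹704,000 = ₹176,000. The remaining ₹528,000 passes to the descendants.
The descendants' portion (₹528,000) is divided into 3 shares of ₹176,000: Marisol and Torin each take ₹176,000; Oona's ₹176,000 share passes to Oona's issue.
Oona's share (₹176,000) is divided into 2 shares of ₹88,000: Lorcan and Kaspar each take ₹88,000.

Oren: ₹176,000; Lorcan: ₹88,000; Kaspar: ₹88,000; Marisol: ₹176,000; Torin: ₹176,000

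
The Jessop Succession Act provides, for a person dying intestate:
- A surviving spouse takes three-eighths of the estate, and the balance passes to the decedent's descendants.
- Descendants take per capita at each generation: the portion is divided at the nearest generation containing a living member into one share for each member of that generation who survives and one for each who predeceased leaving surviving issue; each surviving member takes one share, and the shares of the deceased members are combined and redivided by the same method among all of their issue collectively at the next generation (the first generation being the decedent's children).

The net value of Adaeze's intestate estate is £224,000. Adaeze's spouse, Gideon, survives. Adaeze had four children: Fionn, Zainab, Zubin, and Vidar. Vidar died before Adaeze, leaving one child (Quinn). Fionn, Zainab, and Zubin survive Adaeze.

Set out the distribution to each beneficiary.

Gideon takes three-eighths of £224,000 = £84,000. The remaining £140,000 passes to the descendants.
The descendants' portion (£140,000) is divided at the children's generation into 4 shares of £35,000. Fionn, Zainab, and Zubin each take £35,000. The remaining share for the deceased Vidar (£35,000) is carried to the next generation.
That pool (£35,000) passes entirely to Quinn, the sole taker at the grandchildren's generation.

Gideon: £84,000; Fionn: £35,000; Zainab: £35,000; Zubin: £35,000; Quinn: £35,000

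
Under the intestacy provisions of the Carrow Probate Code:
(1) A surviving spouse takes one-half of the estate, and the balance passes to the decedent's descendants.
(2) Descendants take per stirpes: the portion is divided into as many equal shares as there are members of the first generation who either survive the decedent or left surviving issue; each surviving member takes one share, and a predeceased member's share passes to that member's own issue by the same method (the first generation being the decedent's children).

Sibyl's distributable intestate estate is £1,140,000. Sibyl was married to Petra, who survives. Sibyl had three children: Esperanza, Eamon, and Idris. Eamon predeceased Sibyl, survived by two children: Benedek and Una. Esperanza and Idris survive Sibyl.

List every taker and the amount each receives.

Petra takes one-half of £1,140,000 = £570,000. The remaining £570,000 passes to the descendants.
The descendants' portion (£570,000) is divided into 3 shares of £190,000: Esperanza and Idris each take £190,000; Eamon's £190,000 share passes to Eamon's issue.
Eamon's share (£190,000) is divided into 2 shares of £95,000: Benedek and Una each take £95,000.

Petra: £570,000; Esperanza: £190,000; Benedek: £95,000; Una: £95,000; Idris: £190,000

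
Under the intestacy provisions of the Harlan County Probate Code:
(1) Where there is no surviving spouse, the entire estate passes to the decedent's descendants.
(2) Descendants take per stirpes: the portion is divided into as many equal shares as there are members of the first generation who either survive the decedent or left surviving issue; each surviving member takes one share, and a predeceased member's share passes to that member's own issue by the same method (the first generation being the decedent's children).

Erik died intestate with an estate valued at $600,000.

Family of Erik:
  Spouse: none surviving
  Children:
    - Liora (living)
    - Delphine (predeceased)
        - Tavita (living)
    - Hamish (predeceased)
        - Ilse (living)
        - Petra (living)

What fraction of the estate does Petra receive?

Petra receives 1/6 of the estate.

The entire $600,000 passes to the descendants.
That amount ($600,000) is divided into 3 shares of $200,000: Liora takes $200,000; Delphine's $200,000 share passes to Delphine's issue; Hamish's $200,000 share passes to Hamish's issue.
Delphine's share ($200,000) passes entirely to Tavita.
Hamish's share ($200,000) is divided into 2 shares of $100,000: Ilse and Petra each take $100,000.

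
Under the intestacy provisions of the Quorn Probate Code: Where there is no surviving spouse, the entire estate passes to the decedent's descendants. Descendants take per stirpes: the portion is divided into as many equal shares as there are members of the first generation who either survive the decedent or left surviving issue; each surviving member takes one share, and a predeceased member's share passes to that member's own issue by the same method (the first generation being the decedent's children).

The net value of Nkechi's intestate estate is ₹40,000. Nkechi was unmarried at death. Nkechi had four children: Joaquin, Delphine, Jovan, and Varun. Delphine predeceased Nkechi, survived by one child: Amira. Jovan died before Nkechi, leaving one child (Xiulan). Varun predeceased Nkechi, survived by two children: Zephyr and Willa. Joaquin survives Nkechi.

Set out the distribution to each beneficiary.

The entire ₹40,000 passes to the descendants.
That amount (₹40,000) is divided into 4 shares of ₹10,000: Joaquin takes ₹10,000; Delphine's ₹10,000 share passes to Delphine's issue; Jovan's ₹10,000 share passes to Jovan's issue; Varun's ₹10,000 share passes to Varun's issue.
Delphine's share (₹10,000) passes entirely to Amira.
Jovan's share (₹10,000) passes entirely to Xiulan.
Varun's share (₹10,000) is divided into 2 shares of ₹5,000: Zephyr and Willa each take ₹5,000.

Joaquin: ₹10,000; Amira: ₹10,000; Xiulan: ₹10,000; Zephyr: ₹5,000; Willa: ₹5,000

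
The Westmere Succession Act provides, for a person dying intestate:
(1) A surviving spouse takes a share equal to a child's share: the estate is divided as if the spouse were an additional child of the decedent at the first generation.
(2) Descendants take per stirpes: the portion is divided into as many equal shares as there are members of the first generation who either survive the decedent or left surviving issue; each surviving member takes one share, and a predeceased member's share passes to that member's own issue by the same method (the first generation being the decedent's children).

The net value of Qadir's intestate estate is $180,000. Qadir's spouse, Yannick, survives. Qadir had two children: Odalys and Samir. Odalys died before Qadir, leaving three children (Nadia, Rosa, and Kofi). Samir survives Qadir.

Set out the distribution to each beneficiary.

The spouse counts as an additional share at the children's level, so there are 3 primary shares of $60,000. Yannick takes one such share ($60,000).
The children's combined portion ($120,000) is divided into 2 shares of $60,000: Samir takes $60,000; Odalys's $60,000 share passes to Odalys's issue.
Odalys's share ($60,000) is divided into 3 shares of $20,000: Nadia, Rosa, and Kofi each take $20,000.

Yannick: $60,000; Nadia: $20,000; Rosa: $20,000; Kofi: $20,000; Samir: $60,000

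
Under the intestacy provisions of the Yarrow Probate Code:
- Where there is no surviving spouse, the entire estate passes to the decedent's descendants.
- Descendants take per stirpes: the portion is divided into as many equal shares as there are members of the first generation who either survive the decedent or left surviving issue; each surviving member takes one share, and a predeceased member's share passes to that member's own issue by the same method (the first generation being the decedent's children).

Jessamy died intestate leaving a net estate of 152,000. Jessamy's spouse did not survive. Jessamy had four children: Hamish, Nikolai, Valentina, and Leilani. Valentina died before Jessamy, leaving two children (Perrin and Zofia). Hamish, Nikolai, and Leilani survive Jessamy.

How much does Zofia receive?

Zofia receives 19,000.

The entire 152,000 passes to the descendants.
That amount (152,000) is divided into 4 shares of 38,000: Hamish, Nikolai, and Leilani each take 38,000; Valentina's 38,000 share passes to Valentina's issue.
Valentina's share (38,000) is divided into 2 shares of 19,000: Perrin and Zofia each take 19,000.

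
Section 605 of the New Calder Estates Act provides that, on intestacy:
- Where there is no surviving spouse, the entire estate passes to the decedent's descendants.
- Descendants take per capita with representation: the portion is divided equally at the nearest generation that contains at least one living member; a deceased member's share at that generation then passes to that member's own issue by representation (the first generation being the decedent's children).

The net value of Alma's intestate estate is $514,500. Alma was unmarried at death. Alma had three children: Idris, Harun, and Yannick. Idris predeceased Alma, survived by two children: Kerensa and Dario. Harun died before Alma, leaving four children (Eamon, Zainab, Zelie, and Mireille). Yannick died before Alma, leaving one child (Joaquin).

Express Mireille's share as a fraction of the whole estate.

Mireille receives 1/7 of the estate.

The entire $514,500 passes to the descendants.
No child survives, so the initial division is made at the grandchildren's generation.
That amount ($514,500) is divided into 7 shares of $73,500: Kerensa, Dario, Eamon, Zainab, Zelie, Mireille, and Joaquin each take $73,500.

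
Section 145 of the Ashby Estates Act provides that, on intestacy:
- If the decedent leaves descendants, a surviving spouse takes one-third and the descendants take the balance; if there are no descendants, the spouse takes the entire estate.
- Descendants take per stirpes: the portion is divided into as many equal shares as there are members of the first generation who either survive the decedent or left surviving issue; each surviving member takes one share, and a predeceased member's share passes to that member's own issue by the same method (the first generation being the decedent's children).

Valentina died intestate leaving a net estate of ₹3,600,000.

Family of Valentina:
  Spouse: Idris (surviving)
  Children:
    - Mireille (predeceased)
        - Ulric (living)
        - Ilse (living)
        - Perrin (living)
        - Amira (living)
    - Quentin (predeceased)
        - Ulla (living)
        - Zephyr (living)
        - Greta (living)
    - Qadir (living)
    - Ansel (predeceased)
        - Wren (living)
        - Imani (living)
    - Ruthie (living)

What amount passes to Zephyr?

Idris takes one-third of ₹3,600,000 = ₹1,200,000. The remaining ₹2,400,000 passes to the descendants.
The descendants' portion (₹2,400,000) is divided into 5 shares of ₹480,000: Qadir and Ruthie each take ₹480,000; Mireille's ₹480,000 share passes to Mireille's issue; Quentin's ₹480,000 share passes to Quentin's issue; Ansel's ₹480,000 share passes to Ansel's issue.
Mireille's share (₹480,000) is divided into 4 shares of ₹120,000: Ulric, Ilse, Perrin, and Amira each take ₹120,000.
Quentin's share (₹480,000) is divided into 3 shares of ₹160,000: Ulla, Zephyr, and Greta each take ₹160,000.
Ansel's share (₹480,000) is divided into 2 shares of ₹240,000: Wren and Imani each take ₹240,000.

Zephyr receives ₹160,000.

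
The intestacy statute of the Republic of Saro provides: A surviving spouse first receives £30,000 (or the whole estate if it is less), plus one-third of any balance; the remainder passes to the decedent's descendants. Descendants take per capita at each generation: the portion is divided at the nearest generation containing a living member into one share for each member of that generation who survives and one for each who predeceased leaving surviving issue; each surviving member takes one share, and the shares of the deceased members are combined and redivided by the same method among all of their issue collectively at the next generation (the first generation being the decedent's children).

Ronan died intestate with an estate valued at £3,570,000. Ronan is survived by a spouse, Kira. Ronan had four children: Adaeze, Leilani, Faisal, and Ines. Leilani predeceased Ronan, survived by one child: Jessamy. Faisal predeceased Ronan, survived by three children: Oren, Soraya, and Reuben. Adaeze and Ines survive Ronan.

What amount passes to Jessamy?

Jessamy receives £295,000.

Kira first takes £30,000, leaving a balance of £3,540,000. Kira then takes one-third of the balance (£1,180,000), for a total of £1,210,000. The remaining £2,360,000 passes to the descendants.
The descendants' portion (£2,360,000) is divided at the children's generation into 4 shares of £590,000. Adaeze and Ines each take £590,000. The 2 shares of the deceased (Leilani and Faisal) are combined into a pool of £1,180,000.
That pool (£1,180,000) is divided at the grandchildren's generation equally among Jessamy, Oren, Soraya, and Reuben: £295,000 each.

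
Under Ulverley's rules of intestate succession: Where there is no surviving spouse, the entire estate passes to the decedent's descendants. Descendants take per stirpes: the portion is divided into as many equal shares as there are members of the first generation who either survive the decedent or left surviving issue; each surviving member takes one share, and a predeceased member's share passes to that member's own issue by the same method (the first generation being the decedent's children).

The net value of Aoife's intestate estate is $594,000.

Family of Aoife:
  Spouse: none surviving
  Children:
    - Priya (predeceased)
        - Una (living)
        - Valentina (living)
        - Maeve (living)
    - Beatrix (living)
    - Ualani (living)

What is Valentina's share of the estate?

Valentina receives $66,000.

The entire $594,000 passes to the descendants.
That amount ($594,000) is divided into 3 shares of $198,000: Beatrix and Ualani each take $198,000; Priya's $198,000 share passes to Priya's issue.
Priya's share ($198,000) is divided into 3 shares of $66,000: Una, Valentina, and Maeve each take $66,000.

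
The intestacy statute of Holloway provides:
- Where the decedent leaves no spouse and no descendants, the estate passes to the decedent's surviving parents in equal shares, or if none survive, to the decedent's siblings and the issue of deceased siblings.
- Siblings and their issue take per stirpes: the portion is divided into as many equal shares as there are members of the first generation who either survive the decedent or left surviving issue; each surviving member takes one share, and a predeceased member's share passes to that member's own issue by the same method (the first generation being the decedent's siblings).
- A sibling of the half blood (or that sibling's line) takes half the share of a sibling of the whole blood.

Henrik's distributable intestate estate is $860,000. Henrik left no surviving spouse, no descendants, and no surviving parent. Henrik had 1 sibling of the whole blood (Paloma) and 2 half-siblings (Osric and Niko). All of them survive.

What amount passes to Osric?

Osric receives $215,000.

The entire $860,000 passes to the siblings and their issue.
Counting each half-blood sibling's line as half a unit, there are 2 units in $860,000, so one unit is $430,000. Whole-blood lines (Paloma) take $430,000 each; half-blood lines (Osric and Niko) take $215,000 each.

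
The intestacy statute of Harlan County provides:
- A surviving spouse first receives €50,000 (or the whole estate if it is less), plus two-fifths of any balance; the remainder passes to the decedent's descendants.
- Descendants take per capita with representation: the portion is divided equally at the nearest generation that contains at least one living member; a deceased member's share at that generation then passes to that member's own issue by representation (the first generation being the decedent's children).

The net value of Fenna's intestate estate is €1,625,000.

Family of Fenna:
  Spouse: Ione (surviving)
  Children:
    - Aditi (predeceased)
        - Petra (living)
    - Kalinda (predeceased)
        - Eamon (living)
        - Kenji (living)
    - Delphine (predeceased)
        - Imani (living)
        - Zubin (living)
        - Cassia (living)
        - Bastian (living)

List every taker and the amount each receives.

Ione first takes €50,000, leaving a balance of €1,575,000. Ione then takes two-fifths of the balance (€630,000), for a total of €680,000. The remaining €945,000 passes to the descendants.
No child survives, so the initial division is made at the grandchildren's generation.
The descendants' portion (€945,000) is divided into 7 shares of €135,000: Petra, Eamon, Kenji, Imani, Zubin, Cassia, and Bastian each take €135,000.

Ione: €680,000; Petra: €135,000; Eamon: €135,000; Kenji: €135,000; Imani: €135,000; Zubin: €135,000; Cassia: €135,000; Bastian: €135,000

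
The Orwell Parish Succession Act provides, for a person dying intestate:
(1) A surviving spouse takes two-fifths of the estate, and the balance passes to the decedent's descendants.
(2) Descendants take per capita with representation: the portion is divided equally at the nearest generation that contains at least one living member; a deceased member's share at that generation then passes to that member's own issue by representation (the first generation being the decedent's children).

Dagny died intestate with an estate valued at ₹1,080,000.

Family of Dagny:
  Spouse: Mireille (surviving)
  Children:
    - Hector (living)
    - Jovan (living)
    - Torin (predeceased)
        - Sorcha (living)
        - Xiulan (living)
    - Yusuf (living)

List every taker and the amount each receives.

Mireille takes two-fifths of ₹1,080,000 = ₹432,000. The remaining ₹648,000 passes to the descendants.
The descendants' portion (₹648,000) is divided into 4 shares of ₹162,000: Hector, Jovan, and Yusuf each take ₹162,000; Torin's ₹162,000 share passes to Torin's issue.
Torin's share (₹162,000) is divided into 2 shares of ₹81,000: Sorcha and Xiulan each take ₹81,000.

Mireille: ₹432,000; Hector: ₹162,000; Jovan: ₹162,000; Sorcha: ₹81,000; Xiulan: ₹81,000; Yusuf: ₹162,000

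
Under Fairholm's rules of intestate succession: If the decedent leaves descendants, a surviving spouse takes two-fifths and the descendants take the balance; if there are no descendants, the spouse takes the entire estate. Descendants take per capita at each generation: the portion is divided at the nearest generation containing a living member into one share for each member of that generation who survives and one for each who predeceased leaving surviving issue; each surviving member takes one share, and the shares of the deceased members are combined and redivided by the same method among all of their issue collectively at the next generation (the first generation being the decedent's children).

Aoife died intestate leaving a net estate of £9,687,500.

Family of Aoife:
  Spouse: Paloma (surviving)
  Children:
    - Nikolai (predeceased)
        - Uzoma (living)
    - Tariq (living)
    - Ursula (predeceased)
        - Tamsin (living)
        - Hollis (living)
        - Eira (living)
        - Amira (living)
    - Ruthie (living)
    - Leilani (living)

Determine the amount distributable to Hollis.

Paloma takes two-fifths of £9,687,500 = £3,875,000. The remaining £5,812,500 passes to the descendants.
The descendants' portion (£5,812,500) is divided at the children's generation into 5 shares of £1,162,500. Tariq, Ruthie, and Leilani each take £1,162,500. The 2 shares of the deceased (Nikolai and Ursula) are combined into a pool of £2,325,000.
That pool (£2,325,000) is divided at the grandchildren's generation equally among Uzoma, Tamsin, Hollis, Eira, and Amira: £465,000 each.

Hollis receives £465,000.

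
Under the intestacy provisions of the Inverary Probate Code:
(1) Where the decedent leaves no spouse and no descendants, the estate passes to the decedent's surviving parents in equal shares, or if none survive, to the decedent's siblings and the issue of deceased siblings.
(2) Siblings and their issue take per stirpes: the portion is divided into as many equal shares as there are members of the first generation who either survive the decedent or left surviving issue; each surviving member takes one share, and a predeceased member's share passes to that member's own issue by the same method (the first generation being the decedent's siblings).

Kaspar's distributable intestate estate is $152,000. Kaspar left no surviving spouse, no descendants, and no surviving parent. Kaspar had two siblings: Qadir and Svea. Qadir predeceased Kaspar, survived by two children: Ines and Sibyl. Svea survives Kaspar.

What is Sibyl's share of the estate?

Sibyl receives $38,000.

The entire $152,000 passes to the siblings and their issue.
That amount ($152,000) is divided into 2 shares of $76,000: Svea takes $76,000; Qadir's $76,000 share passes to Qadir's issue.
Qadir's share ($76,000) is divided into 2 shares of $38,000: Ines and Sibyl each take $38,000.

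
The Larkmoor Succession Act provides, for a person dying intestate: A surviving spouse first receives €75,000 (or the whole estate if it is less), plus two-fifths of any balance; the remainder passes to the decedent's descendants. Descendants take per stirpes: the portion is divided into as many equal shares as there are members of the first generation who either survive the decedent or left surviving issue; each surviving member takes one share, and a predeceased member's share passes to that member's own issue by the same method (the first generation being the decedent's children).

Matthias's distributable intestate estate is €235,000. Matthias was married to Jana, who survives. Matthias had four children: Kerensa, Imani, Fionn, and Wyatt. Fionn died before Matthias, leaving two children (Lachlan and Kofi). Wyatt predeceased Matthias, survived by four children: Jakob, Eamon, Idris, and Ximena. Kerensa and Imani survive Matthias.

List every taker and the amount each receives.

Jana first takes €75,000, leaving a balance of €160,000. Jana then takes two-fifths of the balance (€64,000), for a total of €139,000. The remaining €96,000 passes to the descendants.
The descendants' portion (€96,000) is divided into 4 shares of €24,000: Kerensa and Imani each take €24,000; Fionn's €24,000 share passes to Fionn's issue; Wyatt's €24,000 share passes to Wyatt's issue.
Fionn's share (€24,000) is divided into 2 shares of €12,000: Lachlan and Kofi each take €12,000.
Wyatt's share (€24,000) is divided into 4 shares of €6,000: Jakob, Eamon, Idris, and Ximena each take €6,000.

Jana: €139,000; Kerensa: €24,000; Imani: €24,000; Lachlan: €12,000; Kofi: €12,000; Jakob: €6,000; Eamon: €6,000; Idris: €6,000; Ximena: €6,000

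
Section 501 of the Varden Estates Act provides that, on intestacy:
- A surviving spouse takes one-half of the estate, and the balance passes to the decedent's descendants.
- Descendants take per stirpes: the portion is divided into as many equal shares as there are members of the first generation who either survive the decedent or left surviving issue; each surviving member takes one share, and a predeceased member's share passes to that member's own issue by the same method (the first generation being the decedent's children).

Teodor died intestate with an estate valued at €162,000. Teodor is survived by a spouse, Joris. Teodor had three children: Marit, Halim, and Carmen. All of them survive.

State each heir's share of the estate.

Joris takes one-half of €162,000 = €81,000. The remaining €81,000 passes to the descendants.
The descendants' portion (€81,000) is divided into 3 shares of €27,000: Marit, Halim, and Carmen each take €27,000.

Joris: €81,000; Marit: €27,000; Halim: €27,000; Carmen: €27,000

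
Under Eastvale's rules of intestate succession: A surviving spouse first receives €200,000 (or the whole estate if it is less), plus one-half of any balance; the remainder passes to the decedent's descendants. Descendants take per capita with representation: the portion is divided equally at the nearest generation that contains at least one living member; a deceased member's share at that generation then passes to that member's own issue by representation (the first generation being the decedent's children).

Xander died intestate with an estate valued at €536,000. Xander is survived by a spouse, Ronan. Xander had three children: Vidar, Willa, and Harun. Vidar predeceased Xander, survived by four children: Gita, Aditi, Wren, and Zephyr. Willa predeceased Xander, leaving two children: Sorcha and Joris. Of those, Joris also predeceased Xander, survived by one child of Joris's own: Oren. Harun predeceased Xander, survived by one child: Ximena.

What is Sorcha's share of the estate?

Sorcha receives €24,000.

Ronan first takes €200,000, leaving a balance of €336,000. Ronan then takes one-half of the balance (€168,000), for a total of €368,000. The remaining €168,000 passes to the descendants.
No child survives, so the initial division is made at the grandchildren's generation.
The descendants' portion (€168,000) is divided into 7 shares of €24,000: Gita, Aditi, Wren, Zephyr, Sorcha, and Ximena each take €24,000; Joris's €24,000 share passes to Joris's issue.
Joris's share (€24,000) passes entirely to Oren.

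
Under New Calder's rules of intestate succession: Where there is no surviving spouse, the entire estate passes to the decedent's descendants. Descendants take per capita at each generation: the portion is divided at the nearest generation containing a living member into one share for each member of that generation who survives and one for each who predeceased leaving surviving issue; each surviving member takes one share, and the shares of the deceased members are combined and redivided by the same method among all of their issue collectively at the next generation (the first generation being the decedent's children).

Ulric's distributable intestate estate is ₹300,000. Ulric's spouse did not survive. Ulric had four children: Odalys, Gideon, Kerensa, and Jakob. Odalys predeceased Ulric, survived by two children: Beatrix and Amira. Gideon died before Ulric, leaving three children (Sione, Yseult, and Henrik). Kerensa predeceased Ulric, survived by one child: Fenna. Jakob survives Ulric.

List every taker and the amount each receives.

The entire ₹300,000 passes to the descendants.
That amount (₹300,000) is divided at the children's generation into 4 shares of ₹75,000. Jakob takes ₹75,000. The 3 shares of the deceased (Odalys, Gideon, and Kerensa) are combined into a pool of ₹225,000.
That pool (₹225,000) is divided at the grandchildren's generation equally among Beatrix, Amira, Sione, Yseult, Henrik, and Fenna: ₹37,500 each.

Beatrix: ₹37,500; Amira: ₹37,500; Sione: ₹37,500; Yseult: ₹37,500; Henrik: ₹37,500; Fenna: ₹37,500; Jakob: ₹75,000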